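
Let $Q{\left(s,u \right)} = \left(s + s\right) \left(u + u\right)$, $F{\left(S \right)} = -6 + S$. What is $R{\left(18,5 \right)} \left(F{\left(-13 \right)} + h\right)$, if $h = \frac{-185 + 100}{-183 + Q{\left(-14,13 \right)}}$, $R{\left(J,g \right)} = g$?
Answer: $- \frac{86120}{911} \approx -94.533$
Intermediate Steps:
$Q{\left(s,u \right)} = 4 s u$ ($Q{\left(s,u \right)} = 2 s 2 u = 4 s u$)
$h = \frac{85}{911}$ ($h = \frac{-185 + 100}{-183 + 4 \left(-14\right) 13} = - \frac{85}{-183 - 728} = - \frac{85}{-911} = \left(-85\right) \left(- \frac{1}{911}\right) = \frac{85}{911} \approx 0.093304$)
$R{\left(18,5 \right)} \left(F{\left(-13 \right)} + h\right) = 5 \left(\left(-6 - 13\right) + \frac{85}{911}\right) = 5 \left(-19 + \frac{85}{911}\right) = 5 \left(- \frac{17224}{911}\right) = - \frac{86120}{911}$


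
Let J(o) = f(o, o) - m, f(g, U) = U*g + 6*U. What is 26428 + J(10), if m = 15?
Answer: 26573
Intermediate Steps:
f(g, U) = 6*U + U*g
J(o) = -15 + o*(6 + o) (J(o) = o*(6 + o) - 1*15 = o*(6 + o) - 15 = -15 + o*(6 + o))
26428 + J(10) = 26428 + (-15 + 10*(6 + 10)) = 26428 + (-15 + 10*16) = 26428 + (-15 + 160) = 26428 + 145 = 26573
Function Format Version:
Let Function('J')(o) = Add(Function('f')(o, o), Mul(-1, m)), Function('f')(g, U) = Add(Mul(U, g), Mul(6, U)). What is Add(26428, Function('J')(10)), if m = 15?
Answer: 26573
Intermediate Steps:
Function('f')(g, U) = Add(Mul(6, U), Mul(U, g))
Function('J')(o) = Add(-15, Mul(o, Add(6, o))) (Function('J')(o) = Add(Mul(o, Add(6, o)), Mul(-1, 15)) = Add(Mul(o, Add(6, o)), -15) = Add(-15, Mul(o, Add(6, o))))
Add(26428, Function('J')(10)) = Add(26428, Add(-15, Mul(10, Add(6, 10)))) = Add(26428, Add(-15, Mul(10, 16))) = Add(26428, Add(-15, 160)) = Add(26428, 145) = 26573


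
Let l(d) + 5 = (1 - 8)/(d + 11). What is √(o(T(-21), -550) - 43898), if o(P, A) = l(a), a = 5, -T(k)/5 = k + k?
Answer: I*√702455/4 ≈ 209.53*I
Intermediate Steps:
T(k) = -10*k (T(k) = -5*(k + k) = -10*k)
l(d) = -5 - 7/(11 + d) (l(d) = -5 + (1 - 8)/(d + 11) = -5 - 7/(11 + d))
o(P, A) = -87/16 (o(P, A) = (-62 - 5*5)/(11 + 5) = (-62 - 25)/16 = (1/16)*(-87) = -87/16)
√(o(T(-21), -550) - 43898) = √(-87/16 - 43898) = √(-702455/16) = I*√702455/4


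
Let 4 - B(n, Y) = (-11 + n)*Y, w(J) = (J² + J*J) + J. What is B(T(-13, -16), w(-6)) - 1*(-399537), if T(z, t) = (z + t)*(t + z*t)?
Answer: 767755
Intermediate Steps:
T(z, t) = (t + z)*(t + t*z)
w(J) = J + 2*J² (w(J) = (J² + J²) + J = 2*J² + J = J + 2*J²)
B(n, Y) = 4 - Y*(-11 + n) (B(n, Y) = 4 - (-11 + n)*Y = 4 - Y*(-11 + n))
B(T(-13, -16), w(-6)) - 1*(-399537) = (4 + 11*(-6*(1 + 2*(-6))) - (-6*(1 + 2*(-6)))*(-16*(-16 - 13 + (-13)² - 16*(-13)))) - 1*(-399537) = (4 + 11*(-6*(1 - 12)) - (-6*(1 - 12))*(-16*(-16 - 13 + 169 + 208))) + 399537 = (4 + 11*(-6*(-11)) - (-6*(-11))*(-16*348)) + 399537 = (4 + 11*66 - 1*66*(-5568)) + 399537 = (4 + 726 + 367488) + 399537 = 368218 + 399537 = 767755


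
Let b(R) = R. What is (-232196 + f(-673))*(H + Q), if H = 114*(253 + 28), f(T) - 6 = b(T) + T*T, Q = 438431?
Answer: 103533350690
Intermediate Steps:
f(T) = 6 + T + T**2 (f(T) = 6 + (T + T*T) = 6 + (T + T**2) = 6 + T + T**2)
H = 32034 (H = 114*281 = 32034)
(-232196 + f(-673))*(H + Q) = (-232196 + (6 - 673 + (-673)**2))*(32034 + 438431) = (-232196 + (6 - 673 + 452929))*470465 = (-232196 + 452262)*470465 = 220066*470465 = 103533350690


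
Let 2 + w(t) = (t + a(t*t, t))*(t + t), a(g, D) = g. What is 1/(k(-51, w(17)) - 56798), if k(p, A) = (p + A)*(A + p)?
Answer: 1/107086403 ≈ 9.3383e-9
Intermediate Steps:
w(t) = -2 + 2*t*(t + t**2) (w(t) = -2 + (t + t*t)*(t + t) = -2 + (t + t**2)*(2*t) = -2 + 2*t*(t + t**2))
k(p, A) = (A + p)**2 (k(p, A) = (A + p)*(A + p) = (A + p)**2)
1/(k(-51, w(17)) - 56798) = 1/(((-2 + 2*17**2 + 2*17**3) - 51)**2 - 56798) = 1/(((-2 + 2*289 + 2*4913) - 51)**2 - 56798) = 1/(((-2 + 578 + 9826) - 51)**2 - 56798) = 1/((10402 - 51)**2 - 56798) = 1/(10351**2 - 56798) = 1/(107143201 - 56798) = 1/107086403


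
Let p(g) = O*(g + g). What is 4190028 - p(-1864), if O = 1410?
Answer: 9446508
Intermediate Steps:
p(g) = 2820*g (p(g) = 1410*(g + g) = 1410*(2*g) = 2820*g)
4190028 - p(-1864) = 4190028 - 2820*(-1864) = 4190028 - 1*(-5256480) = 4190028 + 5256480 = 9446508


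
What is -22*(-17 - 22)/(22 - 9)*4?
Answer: 264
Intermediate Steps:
-22*(-17 - 22)/(22 - 9)*4 = -(-858)/13*4 = -22*(-3)*4 = 66*4 = 264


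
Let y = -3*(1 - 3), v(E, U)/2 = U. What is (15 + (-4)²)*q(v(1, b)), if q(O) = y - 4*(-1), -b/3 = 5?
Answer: 310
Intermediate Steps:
b = -15 (b = -3*5 = -15)
v(E, U) = 2*U
y = 6 (y = -3*(-2) = 6)
q(O) = 10 (q(O) = 6 - 4*(-1) = 6 + 4 = 10)
(15 + (-4)²)*q(v(1, b)) = (15 + (-4)²)*10 = (15 + 16)*10 = 31*10 = 310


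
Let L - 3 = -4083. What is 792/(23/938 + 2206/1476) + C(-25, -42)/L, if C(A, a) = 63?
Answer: 186401943483/357539920 ≈ 521.35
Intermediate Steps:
L = -4080 (L = 3 - 4083 = -4080)
792/(23/938 + 2206/1476) + C(-25, -42)/L = 792/(23/938 + 2206/1476) + 63/(-4080) = 792/(23*(1/938) + 2206*(1/1476)) + 63*(-1/4080) = 792/(23/938 + 1103/738) - 21/1360 = 792/(262897/173061) - 21/1360 = 792*(173061/262897) - 21/1360 = 137064312/262897 - 21/1360 = 186401943483/357539920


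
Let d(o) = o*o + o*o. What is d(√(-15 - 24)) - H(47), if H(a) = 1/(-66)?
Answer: -5147/66 ≈ -77.985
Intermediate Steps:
H(a) = -1/66
d(o) = 2*o² (d(o) = o² + o² = 2*o²)
d(√(-15 - 24)) - H(47) = 2*(√(-15 - 24))² - 1*(-1/66) = 2*(√(-39))² + 1/66 = 2*(I*√39)² + 1/66 = 2*(-39) + 1/66 = -78 + 1/66 = -5147/66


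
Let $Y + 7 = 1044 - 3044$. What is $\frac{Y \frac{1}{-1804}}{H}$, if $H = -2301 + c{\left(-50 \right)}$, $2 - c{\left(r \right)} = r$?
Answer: $- \frac{2007}{4057196} \approx -0.00049468$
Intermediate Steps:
$c{\left(r \right)} = 2 - r$
$Y = -2007$ ($Y = -7 + \left(1044 - 3044\right) = -7 - 2000 = -2007$)
$H = -2249$ ($H = -2301 + \left(2 - -50\right) = -2301 + \left(2 + 50\right) = -2301 + 52 = -2249$)
$\frac{Y \frac{1}{-1804}}{H} = \frac{\left(-2007\right) \frac{1}{-1804}}{-2249} = \left(-2007\right) \left(- \frac{1}{1804}\right) \left(- \frac{1}{2249}\right) = \frac{2007}{1804} \left(- \frac{1}{2249}\right) = - \frac{2007}{4057196}$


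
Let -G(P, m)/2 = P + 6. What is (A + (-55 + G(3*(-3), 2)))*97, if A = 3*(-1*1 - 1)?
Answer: -5335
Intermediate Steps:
G(P, m) = -12 - 2*P (G(P, m) = -2*(P + 6) = -2*(6 + P) = -12 - 2*P)
A = -6 (A = 3*(-1 - 1) = 3*(-2) = -6)
(A + (-55 + G(3*(-3), 2)))*97 = (-6 + (-55 + (-12 - 6*(-3))))*97 = (-6 + (-55 + (-12 - 2*(-9))))*97 = (-6 + (-55 + (-12 + 18)))*97 = (-6 + (-55 + 6))*97 = (-6 - 49)*97 = -55*97 = -5335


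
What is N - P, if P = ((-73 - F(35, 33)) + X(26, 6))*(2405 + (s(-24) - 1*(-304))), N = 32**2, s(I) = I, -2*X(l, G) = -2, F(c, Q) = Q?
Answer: 282949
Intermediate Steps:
X(l, G) = 1 (X(l, G) = -1/2*(-2) = 1)
N = 1024
P = -281925 (P = ((-73 - 1*33) + 1)*(2405 + (-24 - 1*(-304))) = ((-73 - 33) + 1)*(2405 + (-24 + 304)) = (-106 + 1)*(2405 + 280) = -105*2685 = -281925)
N - P = 1024 - 1*(-281925) = 1024 + 281925 = 282949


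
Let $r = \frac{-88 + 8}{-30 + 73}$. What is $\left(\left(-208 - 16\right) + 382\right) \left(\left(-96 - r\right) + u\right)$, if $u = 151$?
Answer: $\frac{386310}{43} \approx 8984.0$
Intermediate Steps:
$r = - \frac{80}{43} \approx -1.8605$
$\left(\left(-208 - 16\right) + 382\right) \left(\left(-96 - r\right) + u\right) = \left(\left(-208 - 16\right) + 382\right) \left(\left(-96 - - \frac{80}{43}\right) + 151\right) = \left(-224 + 382\right) \left(\left(-96 + \frac{80}{43}\right) + 151\right) = 158 \left(- \frac{4048}{43} + 151\right) = 158 \cdot \frac{2445}{43} = \frac{386310}{43}$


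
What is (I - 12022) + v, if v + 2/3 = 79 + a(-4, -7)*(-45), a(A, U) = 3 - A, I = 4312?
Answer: -23840/3 ≈ -7946.7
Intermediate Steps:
v = -710/3 (v = -⅔ + (79 + (3 - 1*(-4))*(-45)) = -⅔ + (79 + (3 + 4)*(-45)) = -⅔ + (79 + 7*(-45)) = -⅔ + (79 - 315) = -⅔ - 236 = -710/3 ≈ -236.67)
(I - 12022) + v = (4312 - 12022) - 710/3 = -7710 - 710/3 = -23840/3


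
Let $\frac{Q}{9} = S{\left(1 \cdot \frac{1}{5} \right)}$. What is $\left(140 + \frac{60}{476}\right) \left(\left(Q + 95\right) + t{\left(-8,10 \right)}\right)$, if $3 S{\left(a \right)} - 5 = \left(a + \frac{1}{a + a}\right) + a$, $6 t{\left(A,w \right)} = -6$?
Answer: $\frac{3925295}{238} \approx 16493.0$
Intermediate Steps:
$t{\left(A,w \right)} = -1$ ($t{\left(A,w \right)} = \frac{1}{6} \left(-6\right) = -1$)
$S{\left(a \right)} = \frac{5}{3} + \frac{1}{6 a} + \frac{2 a}{3}$ ($S{\left(a \right)} = \frac{5}{3} + \frac{\left(a + \frac{1}{a + a}\right) + a}{3} = \frac{5}{3} + \frac{\left(a + \frac{1}{2 a}\right) + a}{3} = \frac{5}{3} + \frac{\frac{1}{2 a} + 2 a}{3} = \frac{5}{3} + \left(\frac{1}{6 a} + \frac{2 a}{3}\right) = \frac{5}{3} + \frac{1}{6 a} + \frac{2 a}{3}$)
$Q = \frac{237}{10}$ ($Q = 9 \frac{1 + 2 \cdot 1 \cdot \frac{1}{5} \left(5 + 2 \cdot 1 \cdot \frac{1}{5}\right)}{6 \cdot 1 \cdot \frac{1}{5}} = 9 \frac{\frac{1}{\frac{1}{5}} \left(1 + 2 \cdot \frac{1}{5} \left(5 + 2 \cdot \frac{1}{5}\right)\right)}{6} = 9 \cdot \frac{1}{6} \cdot 5 \left(1 + 2 \cdot \frac{1}{5} \left(5 + \frac{2}{5}\right)\right) = 9 \cdot \frac{1}{6} \cdot 5 \left(1 + 2 \cdot \frac{1}{5} \cdot \frac{27}{5}\right) = 9 \cdot \frac{1}{6} \cdot 5 \left(1 + \frac{54}{25}\right) = 9 \cdot \frac{1}{6} \cdot 5 \cdot \frac{79}{25} = 9 \cdot \frac{79}{30} = \frac{237}{10} \approx 23.7$)
$\left(140 + \frac{60}{476}\right) \left(\left(Q + 95\right) + t{\left(-8,10 \right)}\right) = \left(140 + \frac{60}{476}\right) \left(\left(\frac{237}{10} + 95\right) - 1\right) = \left(140 + 60 \cdot \frac{1}{476}\right) \left(\frac{1187}{10} - 1\right) = \left(140 + \frac{15}{119}\right) \frac{1177}{10} = \frac{16675}{119} \cdot \frac{1177}{10} = \frac{3925295}{238}$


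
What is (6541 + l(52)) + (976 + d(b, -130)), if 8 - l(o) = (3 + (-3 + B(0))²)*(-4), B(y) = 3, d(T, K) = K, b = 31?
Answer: 7407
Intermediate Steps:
l(o) = 20 (l(o) = 8 - (3 + (-3 + 3)²)*(-4) = 8 - (3 + 0²)*(-4) = 8 - (3 + 0)*(-4) = 8 - 3*(-4) = 8 - 1*(-12) = 8 + 12 = 20)
(6541 + l(52)) + (976 + d(b, -130)) = (6541 + 20) + (976 - 130) = 6561 + 846 = 7407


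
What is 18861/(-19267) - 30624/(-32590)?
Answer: -12323691/313955765 ≈ -0.039253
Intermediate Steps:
18861/(-19267) - 30624/(-32590) = 18861*(-1/19267) - 30624*(-1/32590) = -18861/19267 + 15312/16295 = -12323691/313955765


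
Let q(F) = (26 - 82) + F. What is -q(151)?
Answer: -95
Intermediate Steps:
q(F) = -56 + F
-q(151) = -(-56 + 151) = -1*95 = -95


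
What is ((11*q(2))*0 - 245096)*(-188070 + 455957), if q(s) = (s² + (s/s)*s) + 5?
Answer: -65658032152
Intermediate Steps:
q(s) = 5 + s + s² (q(s) = (s² + 1*s) + 5 = (s² + s) + 5 = (s + s²) + 5 = 5 + s + s²)
((11*q(2))*0 - 245096)*(-188070 + 455957) = ((11*(5 + 2 + 2²))*0 - 245096)*(-188070 + 455957) = ((11*(5 + 2 + 4))*0 - 245096)*267887 = ((11*11)*0 - 245096)*267887 = (121*0 - 245096)*267887 = (0 - 245096)*267887 = -245096*267887 = -65658032152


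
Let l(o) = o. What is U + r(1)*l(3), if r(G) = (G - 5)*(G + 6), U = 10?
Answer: -74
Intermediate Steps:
r(G) = (-5 + G)*(6 + G)
U + r(1)*l(3) = 10 + (-30 + 1 + 1**2)*3 = 10 + (-30 + 1 + 1)*3 = 10 - 28*3 = 10 - 84 = -74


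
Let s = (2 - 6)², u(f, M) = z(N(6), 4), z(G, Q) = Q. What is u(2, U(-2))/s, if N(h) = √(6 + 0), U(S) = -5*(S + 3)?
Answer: ¼ ≈ 0.25000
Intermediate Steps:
U(S) = -15 - 5*S (U(S) = -5*(3 + S) = -15 - 5*S)
N(h) = √6
u(f, M) = 4
s = 16 (s = (-4)² = 16)
u(2, U(-2))/s = 4/16 = 4*(1/16) = ¼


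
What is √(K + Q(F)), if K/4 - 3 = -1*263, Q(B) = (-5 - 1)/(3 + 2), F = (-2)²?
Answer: I*√26030/5 ≈ 32.268*I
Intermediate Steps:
F = 4
Q(B) = -6/5
K = -1040 (K = 12 + 4*(-1*263) = 12 + 4*(-263) = 12 - 1052 = -1040)
√(K + Q(F)) = √(-1040 - 6/5) = √(-5206/5) = I*√26030/5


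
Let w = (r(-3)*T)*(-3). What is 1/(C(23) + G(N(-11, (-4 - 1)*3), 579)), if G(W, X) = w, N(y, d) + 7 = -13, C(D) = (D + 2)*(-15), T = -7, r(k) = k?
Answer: -1/438 ≈ -0.0022831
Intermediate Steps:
w = -63 (w = -3*(-7)*(-3) = 21*(-3) = -63)
C(D) = -30 - 15*D (C(D) = (2 + D)*(-15) = -30 - 15*D)
N(y, d) = -20 (N(y, d) = -7 - 13 = -20)
G(W, X) = -63
1/(C(23) + G(N(-11, (-4 - 1)*3), 579)) = 1/((-30 - 15*23) - 63) = 1/((-30 - 345) - 63) = 1/(-375 - 63) = 1/(-438) = -1/438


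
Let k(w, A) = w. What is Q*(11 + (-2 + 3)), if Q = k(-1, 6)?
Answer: -12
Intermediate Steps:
Q = -1
Q*(11 + (-2 + 3)) = -(11 + (-2 + 3)) = -(11 + 1) = -1*12 = -12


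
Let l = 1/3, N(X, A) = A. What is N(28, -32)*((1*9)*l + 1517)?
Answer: -48640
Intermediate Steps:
l = ⅓ ≈ 0.33333
N(28, -32)*((1*9)*l + 1517) = -32*((1*9)*(⅓) + 1517) = -32*(9*(⅓) + 1517) = -32*(3 + 1517) = -32*1520 = -48640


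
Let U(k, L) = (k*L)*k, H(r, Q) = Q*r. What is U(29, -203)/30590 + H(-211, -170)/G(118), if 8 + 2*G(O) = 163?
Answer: 61944701/135470 ≈ 457.26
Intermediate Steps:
G(O) = 155/2 (G(O) = -4 + (½)*163 = -4 + 163/2 = 155/2)
U(k, L) = L*k² (U(k, L) = (L*k)*k = L*k²)
U(29, -203)/30590 + H(-211, -170)/G(118) = -203*29²/30590 + (-170*(-211))/(155/2) = -203*841*(1/30590) + 35870*(2/155) = -170723*1/30590 + 14348/31 = -24389/4370 + 14348/31 = 61944701/135470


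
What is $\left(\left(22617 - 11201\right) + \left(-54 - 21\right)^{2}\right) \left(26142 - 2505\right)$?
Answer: $402798117$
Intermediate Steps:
$\left(\left(22617 - 11201\right) + \left(-54 - 21\right)^{2}\right) \left(26142 - 2505\right) = \left(\left(22617 - 11201\right) + \left(-75\right)^{2}\right) 23637 = \left(11416 + 5625\right) 23637 = 17041 \cdot 23637 = 402798117$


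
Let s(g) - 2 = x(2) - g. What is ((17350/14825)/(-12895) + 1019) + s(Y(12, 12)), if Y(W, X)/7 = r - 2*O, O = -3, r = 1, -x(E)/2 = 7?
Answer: 7325571436/7646735 ≈ 958.00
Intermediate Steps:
x(E) = -14 (x(E) = -2*7 = -14)
Y(W, X) = 49 (Y(W, X) = 7*(1 - 2*(-3)) = 7*(1 + 6) = 7*7 = 49)
s(g) = -12 - g (s(g) = 2 + (-14 - g) = -12 - g)
((17350/14825)/(-12895) + 1019) + s(Y(12, 12)) = ((17350/14825)/(-12895) + 1019) + (-12 - 1*49) = ((17350*(1/14825))*(-1/12895) + 1019) + (-12 - 49) = ((694/593)*(-1/12895) + 1019) - 61 = (-694/7646735 + 1019) - 61 = 7792022271/7646735 - 61 = 7325571436/7646735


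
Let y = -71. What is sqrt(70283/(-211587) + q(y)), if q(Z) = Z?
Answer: 4*I*sqrt(199592132970)/211587 ≈ 8.4458*I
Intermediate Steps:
sqrt(70283/(-211587) + q(y)) = sqrt(70283/(-211587) - 71) = sqrt(70283*(-1/211587) - 71) = sqrt(-70283/211587 - 71) = sqrt(-15092960/211587) = 4*I*sqrt(199592132970)/211587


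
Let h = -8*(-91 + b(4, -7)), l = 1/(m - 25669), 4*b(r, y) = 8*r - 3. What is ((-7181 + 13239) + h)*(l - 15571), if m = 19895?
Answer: -302446996620/2887 ≈ -1.0476e+8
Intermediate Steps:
b(r, y) = -¾ + 2*r (b(r, y) = (8*r - 3)/4 = (-3 + 8*r)/4 = -¾ + 2*r)
l = -1/5774 (l = 1/(19895 - 25669) = 1/(-5774) = -1/5774 ≈ -0.00017319)
h = 670 (h = -8*(-91 + (-¾ + 2*4)) = -8*(-91 + (-¾ + 8)) = -8*(-91 + 29/4) = -8*(-335/4) = 670)
((-7181 + 13239) + h)*(l - 15571) = ((-7181 + 13239) + 670)*(-1/5774 - 15571) = (6058 + 670)*(-89906955/5774) = 6728*(-89906955/5774) = -302446996620/2887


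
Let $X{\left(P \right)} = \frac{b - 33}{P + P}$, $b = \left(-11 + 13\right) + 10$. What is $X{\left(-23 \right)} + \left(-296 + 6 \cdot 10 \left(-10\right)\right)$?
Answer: $- \frac{41195}{46} \approx -895.54$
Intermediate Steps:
$b = 12$ ($b = 2 + 10 = 12$)
$X{\left(P \right)} = - \frac{21}{2 P}$ ($X{\left(P \right)} = \frac{12 - 33}{P + P} = - \frac{21}{2 P}$)
$X{\left(-23 \right)} + \left(-296 + 6 \cdot 10 \left(-10\right)\right) = - \frac{21}{2 \left(-23\right)} + \left(-296 + 6 \cdot 10 \left(-10\right)\right) = \left(- \frac{21}{2}\right) \left(- \frac{1}{23}\right) + \left(-296 + 60 \left(-10\right)\right) = \frac{21}{46} - 896 = - \frac{41195}{46}$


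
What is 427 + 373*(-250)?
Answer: -92823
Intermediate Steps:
427 + 373*(-250) = 427 - 93250 = -92823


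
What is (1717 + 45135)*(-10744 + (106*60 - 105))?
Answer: -210318628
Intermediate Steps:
(1717 + 45135)*(-10744 + (106*60 - 105)) = 46852*(-10744 + (6360 - 105)) = 46852*(-10744 + 6255) = 46852*(-4489) = -210318628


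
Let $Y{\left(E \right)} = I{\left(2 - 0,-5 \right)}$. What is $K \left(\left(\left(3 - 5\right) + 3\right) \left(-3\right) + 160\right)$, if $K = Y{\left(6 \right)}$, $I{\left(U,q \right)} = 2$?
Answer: $314$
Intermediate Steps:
$Y{\left(E \right)} = 2$
$K = 2$
$K \left(\left(\left(3 - 5\right) + 3\right) \left(-3\right) + 160\right) = 2 \left(\left(\left(3 - 5\right) + 3\right) \left(-3\right) + 160\right) = 2 \left(\left(-2 + 3\right) \left(-3\right) + 160\right) = 2 \left(1 \left(-3\right) + 160\right) = 2 \left(-3 + 160\right) = 2 \cdot 157 = 314$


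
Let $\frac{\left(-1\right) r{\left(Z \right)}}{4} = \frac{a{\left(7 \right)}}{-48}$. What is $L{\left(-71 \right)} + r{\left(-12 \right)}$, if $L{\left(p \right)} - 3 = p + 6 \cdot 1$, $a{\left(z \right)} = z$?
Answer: $- \frac{737}{12} \approx -61.417$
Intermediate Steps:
$L{\left(p \right)} = 9 + p$ ($L{\left(p \right)} = 3 + \left(p + 6 \cdot 1\right) = 3 + \left(p + 6\right) = 3 + \left(6 + p\right) = 9 + p$)
$r{\left(Z \right)} = \frac{7}{12}$ ($r{\left(Z \right)} = - 4 \frac{7}{-48} = - 4 \cdot 7 \left(- \frac{1}{48}\right) = \left(-4\right) \left(- \frac{7}{48}\right) = \frac{7}{12}$)
$L{\left(-71 \right)} + r{\left(-12 \right)} = \left(9 - 71\right) + \frac{7}{12} = -62 + \frac{7}{12} = - \frac{737}{12}$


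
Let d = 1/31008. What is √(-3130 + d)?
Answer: I*√188092665582/7752 ≈ 55.946*I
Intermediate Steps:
d = 1/31008 ≈ 3.2250e-5
√(-3130 + d) = √(-3130 + 1/31008) = √(-97055039/31008) = I*√188092665582/7752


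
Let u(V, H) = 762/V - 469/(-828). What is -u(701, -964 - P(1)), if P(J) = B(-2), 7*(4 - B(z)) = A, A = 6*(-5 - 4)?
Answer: -959705/580428 ≈ -1.6534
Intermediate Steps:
A = -54 (A = 6*(-9) = -54)
B(z) = 82/7 (B(z) = 4 - ⅐*(-54) = 4 + 54/7 = 82/7)
P(J) = 82/7
u(V, H) = 469/828 + 762/V (u(V, H) = 762/V - 469*(-1/828) = 762/V + 469/828 = 469/828 + 762/V)
-u(701, -964 - P(1)) = -(469/828 + 762/701) = -1*959705/580428 = -959705/580428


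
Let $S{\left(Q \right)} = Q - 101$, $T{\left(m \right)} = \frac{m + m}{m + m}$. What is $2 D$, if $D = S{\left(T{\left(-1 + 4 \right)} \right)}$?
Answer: $-200$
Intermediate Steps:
$T{\left(m \right)} = 1$ ($T{\left(m \right)} = \frac{2 m}{2 m} = 2 m \frac{1}{2 m} = 1$)
$S{\left(Q \right)} = -101 + Q$
$D = -100$ ($D = -101 + 1 = -100$)
$2 D = 2 \left(-100\right) = -200$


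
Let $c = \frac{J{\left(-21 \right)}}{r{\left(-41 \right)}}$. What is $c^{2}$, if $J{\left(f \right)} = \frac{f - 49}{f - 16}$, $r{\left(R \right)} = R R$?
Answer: $\frac{4900}{3868466809} \approx 1.2667 \cdot 10^{-6}$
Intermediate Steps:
$r{\left(R \right)} = R^{2}$
$J{\left(f \right)} = \frac{-49 + f}{-16 + f}$
$c = \frac{70}{62197}$ ($c = \frac{\frac{1}{-16 - 21} \left(-49 - 21\right)}{\left(-41\right)^{2}} = \frac{\frac{1}{-37} \left(-70\right)}{1681} = \left(- \frac{1}{37}\right) \left(-70\right) \frac{1}{1681} = \frac{70}{37} \cdot \frac{1}{1681} = \frac{70}{62197} \approx 0.0011255$)
$c^{2} = \left(\frac{70}{62197}\right)^{2} = \frac{4900}{3868466809}$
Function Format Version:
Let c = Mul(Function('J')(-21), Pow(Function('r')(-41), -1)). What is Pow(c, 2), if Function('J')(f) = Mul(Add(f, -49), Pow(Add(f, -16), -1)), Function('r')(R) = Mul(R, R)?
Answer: Rational(4900, 3868466809) ≈ 1.2667e-6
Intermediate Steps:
Function('r')(R) = Pow(R, 2)
Function('J')(f) = Mul(Pow(Add(-16, f), -1), Add(-49, f)) (Function('J')(f) = Mul(Add(-49, f), Pow(Add(-16, f), -1)) = Mul(Pow(Add(-16, f), -1), Add(-49, f)))
c = Rational(70, 62197) (c = Mul(Mul(Pow(Add(-16, -21), -1), Add(-49, -21)), Pow(Pow(-41, 2), -1)) = Mul(Mul(Pow(-37, -1), -70), Pow(1681, -1)) = Mul(Mul(Rational(-1, 37), -70), Rational(1, 1681)) = Mul(Rational(70, 37), Rational(1, 1681)) = Rational(70, 62197) ≈ 0.0011255)
Pow(c, 2) = Pow(Rational(70, 62197), 2) = Rational(4900, 3868466809)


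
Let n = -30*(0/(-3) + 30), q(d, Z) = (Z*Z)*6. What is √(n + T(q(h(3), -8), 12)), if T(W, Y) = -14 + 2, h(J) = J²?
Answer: 4*I*√57 ≈ 30.199*I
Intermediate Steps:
q(d, Z) = 6*Z² (q(d, Z) = Z²*6 = 6*Z²)
T(W, Y) = -12
n = -900 (n = -30*(0*(-⅓) + 30) = -30*(0 + 30) = -30*30 = -900)
√(n + T(q(h(3), -8), 12)) = √(-900 - 12) = √(-912) = 4*I*√57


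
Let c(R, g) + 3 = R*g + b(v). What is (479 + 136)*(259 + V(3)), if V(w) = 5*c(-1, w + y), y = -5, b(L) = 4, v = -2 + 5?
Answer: 168510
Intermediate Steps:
v = 3
c(R, g) = 1 + R*g (c(R, g) = -3 + (R*g + 4) = -3 + (4 + R*g) = 1 + R*g)
V(w) = 30 - 5*w (V(w) = 5*(1 - (w - 5)) = 5*(1 - (-5 + w)) = 5*(1 + (5 - w)) = 5*(6 - w) = 30 - 5*w)
(479 + 136)*(259 + V(3)) = (479 + 136)*(259 + (30 - 5*3)) = 615*(259 + (30 - 15)) = 615*(259 + 15) = 615*274 = 168510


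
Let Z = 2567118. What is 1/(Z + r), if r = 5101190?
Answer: 1/7668308 ≈ 1.3041e-7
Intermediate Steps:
1/(Z + r) = 1/(2567118 + 5101190) = 1/7668308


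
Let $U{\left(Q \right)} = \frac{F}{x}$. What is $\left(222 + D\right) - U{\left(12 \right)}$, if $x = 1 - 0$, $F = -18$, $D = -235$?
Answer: $5$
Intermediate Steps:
$x = 1$ ($x = 1 + 0 = 1$)
$U{\left(Q \right)} = -18$ ($U{\left(Q \right)} = - \frac{18}{1} = \left(-18\right) 1 = -18$)
$\left(222 + D\right) - U{\left(12 \right)} = \left(222 - 235\right) - -18 = -13 + 18 = 5$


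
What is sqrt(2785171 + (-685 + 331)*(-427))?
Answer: sqrt(2936329) ≈ 1713.6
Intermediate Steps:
sqrt(2785171 + (-685 + 331)*(-427)) = sqrt(2785171 - 354*(-427)) = sqrt(2785171 + 151158) = sqrt(2936329)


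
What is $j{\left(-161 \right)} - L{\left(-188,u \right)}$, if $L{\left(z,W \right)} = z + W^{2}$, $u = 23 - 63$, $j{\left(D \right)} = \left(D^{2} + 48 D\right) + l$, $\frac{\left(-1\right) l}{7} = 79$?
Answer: $16228$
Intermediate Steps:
$l = -553$ ($l = \left(-7\right) 79 = -553$)
$j{\left(D \right)} = -553 + D^{2} + 48 D$ ($j{\left(D \right)} = \left(D^{2} + 48 D\right) - 553 = -553 + D^{2} + 48 D$)
$u = -40$ ($u = 23 - 63 = -40$)
$j{\left(-161 \right)} - L{\left(-188,u \right)} = \left(-553 + \left(-161\right)^{2} + 48 \left(-161\right)\right) - \left(-188 + \left(-40\right)^{2}\right) = \left(-553 + 25921 - 7728\right) - \left(-188 + 1600\right) = 17640 - 1412 = 16228$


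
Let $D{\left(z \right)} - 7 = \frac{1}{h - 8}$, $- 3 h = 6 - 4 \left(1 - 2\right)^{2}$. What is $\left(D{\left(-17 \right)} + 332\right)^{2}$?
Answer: $\frac{77633721}{676} \approx 1.1484 \cdot 10^{5}$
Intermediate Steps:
$h = - \frac{2}{3}$ ($h = - \frac{6 - 4 \left(1 - 2\right)^{2}}{3} = - \frac{6 - 4 \left(-1\right)^{2}}{3} = - \frac{6 - 4}{3} = \left(- \frac{1}{3}\right) 2 = - \frac{2}{3} \approx -0.66667$)
$D{\left(z \right)} = \frac{179}{26}$ ($D{\left(z \right)} = 7 + \frac{1}{- \frac{2}{3} - 8} = 7 + \frac{1}{- \frac{26}{3}} = 7 - \frac{3}{26} = \frac{179}{26}$)
$\left(D{\left(-17 \right)} + 332\right)^{2} = \left(\frac{179}{26} + 332\right)^{2} = \left(\frac{8811}{26}\right)^{2} = \frac{77633721}{676}$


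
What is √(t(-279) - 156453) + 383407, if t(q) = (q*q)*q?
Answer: 383407 + 2*I*√5468523 ≈ 3.8341e+5 + 4677.0*I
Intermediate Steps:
t(q) = q³ (t(q) = q²*q = q³)
√(t(-279) - 156453) + 383407 = √((-279)³ - 156453) + 383407 = √(-21717639 - 156453) + 383407 = √(-21874092) + 383407 = 2*I*√5468523 + 383407 = 383407 + 2*I*√5468523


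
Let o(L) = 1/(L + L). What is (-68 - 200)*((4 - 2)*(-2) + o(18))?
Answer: 9581/9 ≈ 1064.6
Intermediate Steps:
o(L) = 1/(2*L)
(-68 - 200)*((4 - 2)*(-2) + o(18)) = (-68 - 200)*((4 - 2)*(-2) + (1/2)/18) = -268*(2*(-2) + (1/2)*(1/18)) = -268*(-4 + 1/36) = -268*(-143/36) = 9581/9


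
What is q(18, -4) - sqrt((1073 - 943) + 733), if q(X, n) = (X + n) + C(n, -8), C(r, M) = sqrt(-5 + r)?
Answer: 14 - sqrt(863) + 3*I ≈ -15.377 + 3.0*I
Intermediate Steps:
q(X, n) = X + n + sqrt(-5 + n) (q(X, n) = (X + n) + sqrt(-5 + n) = X + n + sqrt(-5 + n))
q(18, -4) - sqrt((1073 - 943) + 733) = (18 - 4 + sqrt(-5 - 4)) - sqrt((1073 - 943) + 733) = (18 - 4 + sqrt(-9)) - sqrt(130 + 733) = (18 - 4 + 3*I) - sqrt(863) = (14 + 3*I) - sqrt(863) = 14 - sqrt(863) + 3*I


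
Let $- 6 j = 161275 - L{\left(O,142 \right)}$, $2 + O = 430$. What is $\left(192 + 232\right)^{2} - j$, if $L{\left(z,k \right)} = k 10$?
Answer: $\frac{412837}{2} \approx 2.0642 \cdot 10^{5}$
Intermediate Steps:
$O = 428$ ($O = -2 + 430 = 428$)
$L{\left(z,k \right)} = 10 k$
$j = - \frac{53285}{2}$ ($j = - \frac{161275 - 10 \cdot 142}{6} = - \frac{161275 - 1420}{6} = \left(- \frac{1}{6}\right) 159855 = - \frac{53285}{2} \approx -26643.0$)
$\left(192 + 232\right)^{2} - j = \left(192 + 232\right)^{2} - - \frac{53285}{2} = 424^{2} + \frac{53285}{2} = 179776 + \frac{53285}{2} = \frac{412837}{2}$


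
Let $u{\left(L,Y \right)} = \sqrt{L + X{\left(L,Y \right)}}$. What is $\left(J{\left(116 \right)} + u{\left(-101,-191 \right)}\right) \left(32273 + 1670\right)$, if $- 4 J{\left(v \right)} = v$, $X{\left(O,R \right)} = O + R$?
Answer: $-984347 + 33943 i \sqrt{393} \approx -9.8435 \cdot 10^{5} + 6.7289 \cdot 10^{5} i$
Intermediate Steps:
$J{\left(v \right)} = - \frac{v}{4}$
$u{\left(L,Y \right)} = \sqrt{Y + 2 L}$ ($u{\left(L,Y \right)} = \sqrt{L + \left(L + Y\right)} = \sqrt{Y + 2 L}$)
$\left(J{\left(116 \right)} + u{\left(-101,-191 \right)}\right) \left(32273 + 1670\right) = \left(\left(- \frac{1}{4}\right) 116 + \sqrt{-191 + 2 \left(-101\right)}\right) \left(32273 + 1670\right) = \left(-29 + \sqrt{-191 - 202}\right) 33943 = \left(-29 + \sqrt{-393}\right) 33943 = \left(-29 + i \sqrt{393}\right) 33943 = -984347 + 33943 i \sqrt{393}$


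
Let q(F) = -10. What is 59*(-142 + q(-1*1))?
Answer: -8968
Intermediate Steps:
59*(-142 + q(-1*1)) = 59*(-142 - 10) = 59*(-152) = -8968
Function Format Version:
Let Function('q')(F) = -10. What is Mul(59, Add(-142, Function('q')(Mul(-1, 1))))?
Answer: -8968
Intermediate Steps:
Mul(59, Add(-142, Function('q')(Mul(-1, 1)))) = Mul(59, Add(-142, -10)) = Mul(59, -152) = -8968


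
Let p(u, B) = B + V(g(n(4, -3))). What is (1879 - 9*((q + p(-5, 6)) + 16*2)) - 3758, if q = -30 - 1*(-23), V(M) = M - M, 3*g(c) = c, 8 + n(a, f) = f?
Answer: -2158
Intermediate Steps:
n(a, f) = -8 + f
g(c) = c/3
V(M) = 0
q = -7 (q = -30 + 23 = -7)
p(u, B) = B (p(u, B) = B + 0 = B)
(1879 - 9*((q + p(-5, 6)) + 16*2)) - 3758 = (1879 - 9*((-7 + 6) + 16*2)) - 3758 = (1879 - 9*(-1 + 32)) - 3758 = (1879 - 9*31) - 3758 = (1879 - 1*279) - 3758 = (1879 - 279) - 3758 = 1600 - 3758 = -2158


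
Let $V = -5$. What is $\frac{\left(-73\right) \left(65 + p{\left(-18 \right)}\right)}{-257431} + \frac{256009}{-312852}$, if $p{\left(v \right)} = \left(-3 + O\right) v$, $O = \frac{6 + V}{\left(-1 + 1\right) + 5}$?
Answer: $- \frac{316345625303}{402689016060} \approx -0.78558$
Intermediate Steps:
$O = \frac{1}{5}$ ($O = \frac{6 - 5}{\left(-1 + 1\right) + 5} = 1 \frac{1}{0 + 5} = 1 \cdot \frac{1}{5} = \frac{1}{5} \approx 0.2$)
$p{\left(v \right)} = - \frac{14 v}{5}$ ($p{\left(v \right)} = \left(-3 + \frac{1}{5}\right) v = - \frac{14 v}{5}$)
$\frac{\left(-73\right) \left(65 + p{\left(-18 \right)}\right)}{-257431} + \frac{256009}{-312852} = \frac{\left(-73\right) \left(65 - - \frac{252}{5}\right)}{-257431} + \frac{256009}{-312852} = - 73 \left(65 + \frac{252}{5}\right) \left(- \frac{1}{257431}\right) + 256009 \left(- \frac{1}{312852}\right) = \left(-73\right) \frac{577}{5} \left(- \frac{1}{257431}\right) - \frac{256009}{312852} = \left(- \frac{42121}{5}\right) \left(- \frac{1}{257431}\right) - \frac{256009}{312852} = \frac{42121}{1287155} - \frac{256009}{312852} = - \frac{316345625303}{402689016060}$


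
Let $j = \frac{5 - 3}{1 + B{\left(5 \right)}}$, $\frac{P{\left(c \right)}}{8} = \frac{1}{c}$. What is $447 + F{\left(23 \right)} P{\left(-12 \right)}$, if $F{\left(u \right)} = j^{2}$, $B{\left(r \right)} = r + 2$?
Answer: $\frac{10727}{24} \approx 446.96$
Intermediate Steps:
$B{\left(r \right)} = 2 + r$
$P{\left(c \right)} = \frac{8}{c}$
$j = \frac{1}{4}$ ($j = \frac{5 - 3}{1 + \left(2 + 5\right)} = \frac{2}{1 + 7} = \frac{2}{8} = 2 \cdot \frac{1}{8} = \frac{1}{4} \approx 0.25$)
$F{\left(u \right)} = \frac{1}{16}$ ($F{\left(u \right)} = \left(\frac{1}{4}\right)^{2} = \frac{1}{16}$)
$447 + F{\left(23 \right)} P{\left(-12 \right)} = 447 + \frac{8 \frac{1}{-12}}{16} = 447 + \frac{8 \left(- \frac{1}{12}\right)}{16} = 447 + \frac{1}{16} \left(- \frac{2}{3}\right) = 447 - \frac{1}{24} = \frac{10727}{24}$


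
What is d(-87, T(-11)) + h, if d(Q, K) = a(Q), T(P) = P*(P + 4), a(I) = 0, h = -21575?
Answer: -21575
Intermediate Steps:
T(P) = P*(4 + P)
d(Q, K) = 0
d(-87, T(-11)) + h = 0 - 21575 = -21575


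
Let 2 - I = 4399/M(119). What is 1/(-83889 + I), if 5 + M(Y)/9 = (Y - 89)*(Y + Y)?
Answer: -64215/5386808104 ≈ -1.1921e-5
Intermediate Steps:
M(Y) = -45 + 18*Y*(-89 + Y) (M(Y) = -45 + 9*((Y - 89)*(Y + Y)) = -45 + 9*((-89 + Y)*(2*Y)) = -45 + 9*(2*Y*(-89 + Y)) = -45 + 18*Y*(-89 + Y))
I = 124031/64215 (I = 2 - 4399/(-45 - 1602*119 + 18*119²) = 2 - 4399/(-45 - 190638 + 18*14161) = 2 - 4399/(-45 - 190638 + 254898) = 2 - 4399/64215 = 124031/64215 ≈ 1.9315)
1/(-83889 + I) = 1/(-83889 + 124031/64215) = 1/(-5386808104/64215) = -64215/5386808104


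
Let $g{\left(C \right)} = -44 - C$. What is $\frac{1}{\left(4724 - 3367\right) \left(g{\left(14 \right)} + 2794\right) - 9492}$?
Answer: $\frac{1}{3703260} \approx 2.7003 \cdot 10^{-7}$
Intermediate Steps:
$\frac{1}{\left(4724 - 3367\right) \left(g{\left(14 \right)} + 2794\right) - 9492} = \frac{1}{\left(4724 - 3367\right) \left(\left(-44 - 14\right) + 2794\right) - 9492} = \frac{1}{1357 \left(\left(-44 - 14\right) + 2794\right) - 9492} = \frac{1}{1357 \left(-58 + 2794\right) - 9492} = \frac{1}{1357 \cdot 2736 - 9492} = \frac{1}{3712752 - 9492} = \frac{1}{3703260}$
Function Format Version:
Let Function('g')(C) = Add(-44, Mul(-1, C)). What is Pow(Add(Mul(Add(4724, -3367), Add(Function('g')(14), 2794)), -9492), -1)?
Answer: Rational(1, 3703260) ≈ 2.7003e-7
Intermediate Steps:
Pow(Add(Mul(Add(4724, -3367), Add(Function('g')(14), 2794)), -9492), -1) = Pow(Add(Mul(Add(4724, -3367), Add(Add(-44, Mul(-1, 14)), 2794)), -9492), -1) = Pow(Add(Mul(1357, Add(Add(-44, -14), 2794)), -9492), -1) = Pow(Add(Mul(1357, Add(-58, 2794)), -9492), -1) = Pow(Add(Mul(1357, 2736), -9492), -1) = Pow(Add(3712752, -9492), -1) = Pow(3703260, -1) = Rational(1, 3703260)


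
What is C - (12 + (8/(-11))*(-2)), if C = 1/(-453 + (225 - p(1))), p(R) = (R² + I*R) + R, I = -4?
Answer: -33459/2486 ≈ -13.459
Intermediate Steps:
p(R) = R² - 3*R (p(R) = (R² - 4*R) + R = R² - 3*R)
C = -1/226 (C = 1/(-453 + (225 - (-3 + 1))) = 1/(-453 + (225 - (-2))) = 1/(-453 + (225 - 1*(-2))) = 1/(-453 + (225 + 2)) = 1/(-453 + 227) = 1/(-226) = -1/226 ≈ -0.0044248)
C - (12 + (8/(-11))*(-2)) = -1/226 - (12 + (8/(-11))*(-2)) = -1/226 - (12 + (8*(-1/11))*(-2)) = -1/226 - (12 - 8/11*(-2)) = -1/226 - (12 + 16/11) = -1/226 - 1*148/11 = -1/226 - 148/11 = -33459/2486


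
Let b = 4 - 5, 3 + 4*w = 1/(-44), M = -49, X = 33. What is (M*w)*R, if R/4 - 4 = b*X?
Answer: -188993/44 ≈ -4295.3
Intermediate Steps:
w = -133/176 (w = -¾ + (¼)/(-44) = -¾ + (¼)*(-1/44) = -¾ - 1/176 = -133/176 ≈ -0.75568)
b = -1
R = -116 (R = 16 + 4*(-1*33) = 16 + 4*(-33) = 16 - 132 = -116)
(M*w)*R = -49*(-133/176)*(-116) = (6517/176)*(-116) = -188993/44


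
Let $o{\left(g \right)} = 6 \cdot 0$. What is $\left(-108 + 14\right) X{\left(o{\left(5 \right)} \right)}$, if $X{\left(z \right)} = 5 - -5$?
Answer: $-940$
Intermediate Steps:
$o{\left(g \right)} = 0$
$X{\left(z \right)} = 10$ ($X{\left(z \right)} = 5 + 5 = 10$)
$\left(-108 + 14\right) X{\left(o{\left(5 \right)} \right)} = \left(-108 + 14\right) 10 = \left(-94\right) 10 = -940$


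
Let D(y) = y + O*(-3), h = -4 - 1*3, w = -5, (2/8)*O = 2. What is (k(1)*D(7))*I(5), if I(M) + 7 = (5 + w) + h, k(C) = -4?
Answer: -952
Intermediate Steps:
O = 8 (O = 4*2 = 8)
h = -7 (h = -4 - 3 = -7)
D(y) = -24 + y (D(y) = y + 8*(-3) = y - 24 = -24 + y)
I(M) = -14 (I(M) = -7 + ((5 - 5) - 7) = -7 + (0 - 7) = -7 - 7 = -14)
(k(1)*D(7))*I(5) = -4*(-24 + 7)*(-14) = -4*(-17)*(-14) = 68*(-14) = -952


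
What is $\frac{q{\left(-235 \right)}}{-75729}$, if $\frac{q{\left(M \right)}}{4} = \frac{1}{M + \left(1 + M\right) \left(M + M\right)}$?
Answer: $- \frac{4}{8310879105} \approx -4.813 \cdot 10^{-10}$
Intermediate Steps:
$q{\left(M \right)} = \frac{4}{M + 2 M \left(1 + M\right)}$ ($q{\left(M \right)} = \frac{4}{M + \left(1 + M\right) \left(M + M\right)} = \frac{4}{M + \left(1 + M\right) 2 M} = \frac{4}{M + 2 M \left(1 + M\right)}$)
$\frac{q{\left(-235 \right)}}{-75729} = \frac{4 \frac{1}{-235} \frac{1}{3 + 2 \left(-235\right)}}{-75729} = 4 \left(- \frac{1}{235}\right) \frac{1}{3 - 470} \left(- \frac{1}{75729}\right) = 4 \left(- \frac{1}{235}\right) \frac{1}{-467} \left(- \frac{1}{75729}\right) = 4 \left(- \frac{1}{235}\right) \left(- \frac{1}{467}\right) \left(- \frac{1}{75729}\right) = \frac{4}{109745} \left(- \frac{1}{75729}\right) = - \frac{4}{8310879105}$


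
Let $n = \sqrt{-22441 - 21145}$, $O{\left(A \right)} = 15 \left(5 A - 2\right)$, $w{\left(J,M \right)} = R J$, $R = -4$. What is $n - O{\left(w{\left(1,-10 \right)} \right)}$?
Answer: $330 + i \sqrt{43586} \approx 330.0 + 208.77 i$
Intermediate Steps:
$w{\left(J,M \right)} = - 4 J$
$O{\left(A \right)} = -30 + 75 A$ ($O{\left(A \right)} = 15 \left(-2 + 5 A\right) = -30 + 75 A$)
$n = i \sqrt{43586}$ ($n = \sqrt{-43586} = i \sqrt{43586} \approx 208.77 i$)
$n - O{\left(w{\left(1,-10 \right)} \right)} = i \sqrt{43586} - \left(-30 + 75 \left(\left(-4\right) 1\right)\right) = i \sqrt{43586} - \left(-30 + 75 \left(-4\right)\right) = i \sqrt{43586} - \left(-30 - 300\right) = i \sqrt{43586} - -330 = i \sqrt{43586} + 330 = 330 + i \sqrt{43586}$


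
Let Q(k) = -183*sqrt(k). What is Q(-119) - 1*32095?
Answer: -32095 - 183*I*sqrt(119) ≈ -32095.0 - 1996.3*I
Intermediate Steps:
Q(-119) - 1*32095 = -183*I*sqrt(119) - 1*32095 = -183*I*sqrt(119) - 32095 = -32095 - 183*I*sqrt(119)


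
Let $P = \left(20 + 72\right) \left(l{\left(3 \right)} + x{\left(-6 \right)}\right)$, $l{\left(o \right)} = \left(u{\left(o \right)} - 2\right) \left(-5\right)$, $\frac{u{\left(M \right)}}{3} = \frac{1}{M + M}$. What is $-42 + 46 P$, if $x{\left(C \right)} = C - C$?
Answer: $31698$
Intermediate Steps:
$x{\left(C \right)} = 0$
$u{\left(M \right)} = \frac{3}{2 M}$ ($u{\left(M \right)} = \frac{3}{M + M} = \frac{3}{2 M}$)
$l{\left(o \right)} = 10 - \frac{15}{2 o}$ ($l{\left(o \right)} = \left(\frac{3}{2 o} - 2\right) \left(-5\right) = \left(-2 + \frac{3}{2 o}\right) \left(-5\right) = 10 - \frac{15}{2 o}$)
$P = 690$ ($P = \left(20 + 72\right) \left(\left(10 - \frac{15}{2 \cdot 3}\right) + 0\right) = 92 \left(\left(10 - \frac{5}{2}\right) + 0\right) = 92 \left(\frac{15}{2} + 0\right) = 92 \cdot \frac{15}{2} = 690$)
$-42 + 46 P = -42 + 46 \cdot 690 = -42 + 31740 = 31698$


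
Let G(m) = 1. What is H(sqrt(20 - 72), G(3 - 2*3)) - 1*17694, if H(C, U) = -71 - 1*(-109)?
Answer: -17656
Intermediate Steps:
H(C, U) = 38 (H(C, U) = -71 + 109 = 38)
H(sqrt(20 - 72), G(3 - 2*3)) - 1*17694 = 38 - 1*17694 = 38 - 17694 = -17656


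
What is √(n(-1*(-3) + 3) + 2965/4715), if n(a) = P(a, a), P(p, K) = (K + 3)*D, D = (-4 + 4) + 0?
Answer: √559199/943 ≈ 0.79300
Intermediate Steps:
D = 0 (D = 0 + 0 = 0)
P(p, K) = 0 (P(p, K) = (K + 3)*0 = (3 + K)*0 = 0)
n(a) = 0
√(n(-1*(-3) + 3) + 2965/4715) = √(0 + 2965/4715) = √(0 + 2965*(1/4715)) = √(0 + 593/943) = √(593/943) = √559199/943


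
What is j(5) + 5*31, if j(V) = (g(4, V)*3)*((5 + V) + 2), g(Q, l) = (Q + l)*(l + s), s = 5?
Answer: 3395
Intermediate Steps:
g(Q, l) = (5 + l)*(Q + l) (g(Q, l) = (Q + l)*(l + 5) = (Q + l)*(5 + l) = (5 + l)*(Q + l))
j(V) = (7 + V)*(60 + 3*V² + 27*V) (j(V) = ((V² + 5*4 + 5*V + 4*V)*3)*((5 + V) + 2) = ((V² + 20 + 5*V + 4*V)*3)*(7 + V) = ((20 + V² + 9*V)*3)*(7 + V) = (60 + 3*V² + 27*V)*(7 + V) = (7 + V)*(60 + 3*V² + 27*V))
j(5) + 5*31 = 3*(7 + 5)*(20 + 5² + 9*5) + 5*31 = 3*12*(20 + 25 + 45) + 155 = 3*12*90 + 155 = 3240 + 155 = 3395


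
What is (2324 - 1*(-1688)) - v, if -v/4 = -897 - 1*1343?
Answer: -4948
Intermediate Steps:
v = 8960 (v = -4*(-897 - 1*1343) = -4*(-897 - 1343) = -4*(-2240) = 8960)
(2324 - 1*(-1688)) - v = (2324 - 1*(-1688)) - 1*8960 = (2324 + 1688) - 8960 = 4012 - 8960 = -4948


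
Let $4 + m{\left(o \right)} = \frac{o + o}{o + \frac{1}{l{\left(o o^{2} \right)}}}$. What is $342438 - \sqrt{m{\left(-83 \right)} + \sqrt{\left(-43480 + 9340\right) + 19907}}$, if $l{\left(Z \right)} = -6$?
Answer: $342438 - \frac{\sqrt{-499000 + 249001 i \sqrt{14233}}}{499} \approx 3.4243 \cdot 10^{5} - 7.7886 i$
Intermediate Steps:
$m{\left(o \right)} = -4 + \frac{2 o}{- \frac{1}{6} + o}$ ($m{\left(o \right)} = -4 + \frac{o + o}{o + \frac{1}{-6}} = -4 + \frac{2 o}{o - \frac{1}{6}} = -4 + \frac{2 o}{- \frac{1}{6} + o}$)
$342438 - \sqrt{m{\left(-83 \right)} + \sqrt{\left(-43480 + 9340\right) + 19907}} = 342438 - \sqrt{\frac{4 \left(-1 + 3 \left(-83\right)\right)}{1 - -498} + \sqrt{\left(-43480 + 9340\right) + 19907}} = 342438 - \sqrt{\frac{4 \left(-1 - 249\right)}{1 + 498} + \sqrt{-34140 + 19907}} = 342438 - \sqrt{4 \cdot \frac{1}{499} \left(-250\right) + \sqrt{-14233}} = 342438 - \sqrt{4 \cdot \frac{1}{499} \left(-250\right) + i \sqrt{14233}} = 342438 - \sqrt{- \frac{1000}{499} + i \sqrt{14233}}$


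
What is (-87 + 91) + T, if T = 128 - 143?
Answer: -11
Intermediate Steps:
T = -15
(-87 + 91) + T = (-87 + 91) - 15 = 4 - 15 = -11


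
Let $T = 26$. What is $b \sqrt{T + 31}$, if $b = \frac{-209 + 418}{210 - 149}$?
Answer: $\frac{209 \sqrt{57}}{61} \approx 25.867$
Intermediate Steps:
$b = \frac{209}{61} \approx 3.4262$
$b \sqrt{T + 31} = \frac{209 \sqrt{26 + 31}}{61} = \frac{209 \sqrt{57}}{61}$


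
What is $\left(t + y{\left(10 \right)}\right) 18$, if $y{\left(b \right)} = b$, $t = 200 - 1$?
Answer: $3762$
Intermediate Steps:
$t = 199$ ($t = 200 - 1 = 199$)
$\left(t + y{\left(10 \right)}\right) 18 = \left(199 + 10\right) 18 = 209 \cdot 18 = 3762$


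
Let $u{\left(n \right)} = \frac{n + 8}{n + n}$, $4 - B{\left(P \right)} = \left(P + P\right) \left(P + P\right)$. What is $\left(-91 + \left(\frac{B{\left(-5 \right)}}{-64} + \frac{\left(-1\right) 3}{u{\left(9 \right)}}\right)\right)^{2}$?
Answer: $\frac{9928801}{1156} \approx 8588.9$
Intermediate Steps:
$B{\left(P \right)} = 4 - 4 P^{2}$ ($B{\left(P \right)} = 4 - \left(P + P\right) \left(P + P\right) = 4 - 2 P 2 P = 4 - 4 P^{2}$)
$u{\left(n \right)} = \frac{8 + n}{2 n}$
$\left(-91 + \left(\frac{B{\left(-5 \right)}}{-64} + \frac{\left(-1\right) 3}{u{\left(9 \right)}}\right)\right)^{2} = \left(-91 + \left(\frac{4 - 4 \left(-5\right)^{2}}{-64} + \frac{\left(-1\right) 3}{\frac{1}{2} \cdot \frac{1}{9} \left(8 + 9\right)}\right)\right)^{2} = \left(-91 + \left(\left(4 - 100\right) \left(- \frac{1}{64}\right) - \frac{3}{\frac{1}{2} \cdot \frac{1}{9} \cdot 17}\right)\right)^{2} = \left(-91 - \left(\frac{54}{17} - \left(4 - 100\right) \left(- \frac{1}{64}\right)\right)\right)^{2} = \left(-91 - \frac{57}{34}\right)^{2} = \left(- \frac{3151}{34}\right)^{2} = \frac{9928801}{1156}$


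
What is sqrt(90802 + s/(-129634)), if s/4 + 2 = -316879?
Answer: 2*sqrt(95380597459933)/64817 ≈ 301.35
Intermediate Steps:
s = -1267524 (s = -8 + 4*(-316879) = -8 - 1267516 = -1267524)
sqrt(90802 + s/(-129634)) = sqrt(90802 - 1267524/(-129634)) = sqrt(90802 - 1267524*(-1/129634)) = sqrt(90802 + 633762/64817) = sqrt(5886146996/64817) = 2*sqrt(95380597459933)/64817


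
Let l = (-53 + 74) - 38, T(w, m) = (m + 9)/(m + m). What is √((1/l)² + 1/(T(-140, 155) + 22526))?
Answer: √3086940279521/29678702 ≈ 0.059200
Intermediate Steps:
T(w, m) = (9 + m)/(2*m) (T(w, m) = (9 + m)/((2*m)) = (9 + m)*(1/(2*m)) = (9 + m)/(2*m))
l = -17 (l = 21 - 38 = -17)
√((1/l)² + 1/(T(-140, 155) + 22526)) = √((1/(-17))² + 1/((½)*(9 + 155)/155 + 22526)) = √((-1/17)² + 1/((½)*(1/155)*164 + 22526)) = √(1/289 + 1/(82/155 + 22526)) = √(1/289 + 1/(3491612/155)) = √(1/289 + 155/3491612) = √(3536407/1009075868) = √3086940279521/29678702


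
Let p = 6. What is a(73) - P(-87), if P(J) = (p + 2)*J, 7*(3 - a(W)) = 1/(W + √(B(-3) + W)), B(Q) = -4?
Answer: 25737107/36820 + √69/36820 ≈ 699.00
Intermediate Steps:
a(W) = 3 - 1/(7*(W + √(-4 + W)))
P(J) = 8*J (P(J) = (6 + 2)*J = 8*J)
a(73) - P(-87) = (-⅐ + 3*73 + 3*√(-4 + 73))/(73 + √(-4 + 73)) - 8*(-87) = (-⅐ + 219 + 3*√69)/(73 + √69) - 1*(-696) = (1532/7 + 3*√69)/(73 + √69) + 696 = 696 + (1532/7 + 3*√69)/(73 + √69)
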